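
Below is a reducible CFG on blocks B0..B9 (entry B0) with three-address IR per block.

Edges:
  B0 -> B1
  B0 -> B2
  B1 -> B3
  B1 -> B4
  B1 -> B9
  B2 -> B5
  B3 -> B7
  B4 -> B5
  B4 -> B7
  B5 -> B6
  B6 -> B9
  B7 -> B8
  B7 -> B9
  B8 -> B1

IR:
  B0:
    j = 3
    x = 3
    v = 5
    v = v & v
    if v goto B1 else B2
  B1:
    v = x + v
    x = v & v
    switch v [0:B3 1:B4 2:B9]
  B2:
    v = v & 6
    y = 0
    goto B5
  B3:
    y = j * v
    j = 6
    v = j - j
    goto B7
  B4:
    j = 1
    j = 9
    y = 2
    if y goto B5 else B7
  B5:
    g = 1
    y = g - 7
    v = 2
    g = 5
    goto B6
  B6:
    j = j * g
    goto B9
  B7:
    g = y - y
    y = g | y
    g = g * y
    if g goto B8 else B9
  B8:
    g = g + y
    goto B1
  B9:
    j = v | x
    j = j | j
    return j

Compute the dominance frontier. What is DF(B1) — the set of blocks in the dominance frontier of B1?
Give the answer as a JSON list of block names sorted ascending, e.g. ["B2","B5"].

idom tree: B1←B0 B2←B0 B3←B1 B4←B1 B5←B0 B6←B5 B7←B1 B8←B7 B9←B0
Dom∩ at merges:
  B1: preds {B0,B8}: {B0} ∩ {B0,B1,B7,B8} = {B0}; idom=B0
  B5: preds {B2,B4}: {B0,B2} ∩ {B0,B1,B4} = {B0}; idom=B0
  B7: preds {B3,B4}: {B0,B1,B3} ∩ {B0,B1,B4} = {B0,B1}; idom=B1
  B9: preds {B1,B6,B7}: {B0,B1} ∩ {B0,B5,B6} ∩ {B0,B1,B7} = {B0}; idom=B0

DF derivation:
  join B1 pred B0: · stop@B0
  join B1 pred B8: B8→B7→B1 stop@B0
  join B5 pred B2: B2 stop@B0
  join B5 pred B4: B4→B1 stop@B0
  join B7 pred B3: B3 stop@B1
  join B7 pred B4: B4 stop@B1
  join B9 pred B1: B1 stop@B0
  join B9 pred B6: B6→B5 stop@B0
  join B9 pred B7: B7→B1 stop@B0
  B0 → ∅
  B1 → {B1,B5,B9}
  B2 → {B5}
  B3 → {B7}
  B4 → {B5,B7}
  B5 → {B9}
  B6 → {B9}
  B7 → {B1,B9}
  B8 → {B1}
  B9 → ∅

DF(B1) = ["B1", "B5", "B9"]

Answer: ["B1", "B5", "B9"]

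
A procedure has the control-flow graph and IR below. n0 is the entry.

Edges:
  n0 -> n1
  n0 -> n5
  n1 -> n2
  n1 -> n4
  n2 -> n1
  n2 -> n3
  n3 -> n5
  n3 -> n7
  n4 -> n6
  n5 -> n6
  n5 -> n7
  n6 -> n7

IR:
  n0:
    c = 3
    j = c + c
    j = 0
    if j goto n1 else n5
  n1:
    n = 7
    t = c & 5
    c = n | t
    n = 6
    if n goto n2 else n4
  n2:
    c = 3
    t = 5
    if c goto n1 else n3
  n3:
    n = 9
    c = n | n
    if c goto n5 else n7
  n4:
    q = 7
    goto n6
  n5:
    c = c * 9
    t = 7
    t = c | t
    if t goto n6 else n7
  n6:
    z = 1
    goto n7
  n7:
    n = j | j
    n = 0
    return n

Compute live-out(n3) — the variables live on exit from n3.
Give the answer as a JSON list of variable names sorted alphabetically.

Block summaries:
  n0 def {c,j} use ∅
  n1 def {c,n,t} use {c}
  n2 def {c,t} use ∅
  n3 def {c,n} use ∅
  n4 def {q} use ∅
  n5 def {c,t} use {c}
  n6 def {z} use ∅
  n7 def {n} use {j}

Live sets:
  n0 li=∅ lo={c,j}
  n1 li={c,j} lo={j}
  n2 li={j} lo={c,j}
  n3 li={j} lo={c,j}
  n4 li={j} lo={j}
  n5 li={c,j} lo={j}
  n6 li={j} lo={j}
  n7 li={j} lo=∅

live-out(n3) = ["c", "j"]

Answer: ["c", "j"]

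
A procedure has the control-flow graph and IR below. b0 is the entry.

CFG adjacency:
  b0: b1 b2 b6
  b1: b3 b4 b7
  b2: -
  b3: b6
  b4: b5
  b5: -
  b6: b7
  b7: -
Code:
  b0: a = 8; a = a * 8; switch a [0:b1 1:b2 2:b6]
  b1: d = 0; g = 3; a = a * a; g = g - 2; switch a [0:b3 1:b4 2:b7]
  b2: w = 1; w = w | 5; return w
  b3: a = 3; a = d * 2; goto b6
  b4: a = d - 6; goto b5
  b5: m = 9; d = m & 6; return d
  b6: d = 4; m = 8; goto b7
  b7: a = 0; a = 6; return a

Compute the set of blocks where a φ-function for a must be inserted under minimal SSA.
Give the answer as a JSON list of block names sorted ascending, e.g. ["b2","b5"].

Answer: ["b6", "b7"]

Derivation:
idom tree: b1←b0 b2←b0 b3←b1 b4←b1 b5←b4 b6←b0 b7←b0
Join-block Dom:
  b6: preds {b0,b3}: {b0} ∩ {b0,b1,b3} = {b0}; idom=b0
  b7: preds {b1,b6}: {b0,b1} ∩ {b0,b6} = {b0}; idom=b0

Frontier:
  b6←b0: walk · to b0
  b6←b3: walk b3→b1 to b0
  b7←b1: walk b1 to b0
  b7←b6: walk b6 to b0
  b0: DF=∅
  b1: DF={b6,b7}
  b2: DF=∅
  b3: DF={b6}
  b4: DF=∅
  b5: DF=∅
  b6: DF={b7}
  b7: DF=∅

φ for a: defs {b0,b1,b3,b4,b7}
  DF⁺ = {b6,b7}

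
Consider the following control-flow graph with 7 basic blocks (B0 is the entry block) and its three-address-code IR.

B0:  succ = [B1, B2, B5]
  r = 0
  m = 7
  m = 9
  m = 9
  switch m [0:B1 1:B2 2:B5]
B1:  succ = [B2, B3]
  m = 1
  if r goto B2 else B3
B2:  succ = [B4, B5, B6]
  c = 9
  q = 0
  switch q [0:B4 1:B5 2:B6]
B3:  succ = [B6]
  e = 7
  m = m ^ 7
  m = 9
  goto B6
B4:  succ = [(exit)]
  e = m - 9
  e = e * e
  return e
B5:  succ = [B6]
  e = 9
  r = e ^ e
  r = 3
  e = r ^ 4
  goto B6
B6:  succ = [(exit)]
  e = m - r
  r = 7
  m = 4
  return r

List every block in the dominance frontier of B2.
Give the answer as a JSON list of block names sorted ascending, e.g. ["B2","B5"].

idom tree: B1←B0 B2←B0 B3←B1 B4←B2 B5←B0 B6←B0
Dom∩ at merges:
  B2: preds {B0,B1}: {B0} ∩ {B0,B1} = {B0}; idom=B0
  B5: preds {B0,B2}: {B0} ∩ {B0,B2} = {B0}; idom=B0
  B6: preds {B2,B3,B5}: {B0,B2} ∩ {B0,B1,B3} ∩ {B0,B5} = {B0}; idom=B0

Frontier:
  B2←B0: walk · to B0
  B2←B1: walk B1 to B0
  B5←B0: walk · to B0
  B5←B2: walk B2 to B0
  B6←B2: walk B2 to B0
  B6←B3: walk B3→B1 to B0
  B6←B5: walk B5 to B0
  B0 → ∅
  B1 → {B2,B6}
  B2 → {B5,B6}
  B3 → {B6}
  B4 → ∅
  B5 → {B6}
  B6 → ∅

DF(B2) = ["B5", "B6"]

Answer: ["B5", "B6"]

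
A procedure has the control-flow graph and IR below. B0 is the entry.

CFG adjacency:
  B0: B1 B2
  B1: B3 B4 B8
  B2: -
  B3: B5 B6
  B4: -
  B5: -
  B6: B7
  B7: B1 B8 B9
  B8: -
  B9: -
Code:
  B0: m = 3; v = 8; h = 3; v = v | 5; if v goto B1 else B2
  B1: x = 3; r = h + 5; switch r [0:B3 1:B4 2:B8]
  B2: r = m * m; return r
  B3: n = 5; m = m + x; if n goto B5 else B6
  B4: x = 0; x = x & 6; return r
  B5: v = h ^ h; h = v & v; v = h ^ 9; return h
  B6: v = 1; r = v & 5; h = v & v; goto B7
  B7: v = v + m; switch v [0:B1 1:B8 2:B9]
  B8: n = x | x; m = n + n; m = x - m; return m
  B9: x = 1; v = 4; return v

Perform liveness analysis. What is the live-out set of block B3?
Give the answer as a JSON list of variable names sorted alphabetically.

Per-block:
  B0 def {h,m,v} use ∅
  B1 def {r,x} use {h}
  B2 def {r} use {m}
  B3 def {m,n} use {m,x}
  B4 def {x} use {r}
  B5 def {h,v} use {h}
  B6 def {h,r,v} use ∅
  B7 def {v} use {m,v}
  B8 def {m,n} use {x}
  B9 def {v,x} use ∅

Live sets:
  B0: in=∅ out={h,m}
  B1: in={h,m} out={h,m,r,x}
  B2: in={m} out=∅
  B3: in={h,m,x} out={h,m,x}
  B4: in={r} out=∅
  B5: in={h} out=∅
  B6: in={m,x} out={h,m,v,x}
  B7: in={h,m,v,x} out={h,m,x}
  B8: in={x} out=∅
  B9: in=∅ out=∅

live-out(B3) = ["h", "m", "x"]

Answer: ["h", "m", "x"]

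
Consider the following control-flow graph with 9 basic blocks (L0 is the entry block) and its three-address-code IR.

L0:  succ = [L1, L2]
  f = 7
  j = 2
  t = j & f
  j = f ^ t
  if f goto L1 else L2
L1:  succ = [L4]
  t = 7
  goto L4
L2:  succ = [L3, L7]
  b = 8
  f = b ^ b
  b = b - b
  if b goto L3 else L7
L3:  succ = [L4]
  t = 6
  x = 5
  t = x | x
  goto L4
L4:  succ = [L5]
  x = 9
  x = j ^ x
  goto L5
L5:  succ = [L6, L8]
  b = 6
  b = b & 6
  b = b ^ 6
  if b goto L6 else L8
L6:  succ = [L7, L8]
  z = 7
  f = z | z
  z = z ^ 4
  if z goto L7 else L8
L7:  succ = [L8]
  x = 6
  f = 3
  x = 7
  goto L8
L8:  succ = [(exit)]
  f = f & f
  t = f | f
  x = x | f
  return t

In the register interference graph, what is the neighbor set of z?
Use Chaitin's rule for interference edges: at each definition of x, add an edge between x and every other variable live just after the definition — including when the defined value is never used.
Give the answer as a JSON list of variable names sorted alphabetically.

def/use:
  L0: def={f,j,t} ue=∅
  L1: def={t} ue=∅
  L2: def={b,f} ue=∅
  L3: def={t,x} ue=∅
  L4: def={x} ue={j}
  L5: def={b} ue=∅
  L6: def={f,z} ue=∅
  L7: def={f,x} ue=∅
  L8: def={f,t,x} ue={f,x}

Backward fixpoint:
  live L0: ∅→{f,j}
  live L1: {f,j}→{f,j}
  live L2: {j}→{f,j}
  live L3: {f,j}→{f,j}
  live L4: {f,j}→{f,x}
  live L5: {f,x}→{f,x}
  live L6: {x}→{f,x}
  live L7: ∅→{f,x}
  live L8: {f,x}→∅

Conflict graph:
  b — {f,j,x}
  f — {b,j,t,x,z}
  j — {b,f,t,x}
  t — {f,j,x}
  x — {b,f,j,t,z}
  z — {f,x}

N(z) = ["f", "x"]

Answer: ["f", "x"]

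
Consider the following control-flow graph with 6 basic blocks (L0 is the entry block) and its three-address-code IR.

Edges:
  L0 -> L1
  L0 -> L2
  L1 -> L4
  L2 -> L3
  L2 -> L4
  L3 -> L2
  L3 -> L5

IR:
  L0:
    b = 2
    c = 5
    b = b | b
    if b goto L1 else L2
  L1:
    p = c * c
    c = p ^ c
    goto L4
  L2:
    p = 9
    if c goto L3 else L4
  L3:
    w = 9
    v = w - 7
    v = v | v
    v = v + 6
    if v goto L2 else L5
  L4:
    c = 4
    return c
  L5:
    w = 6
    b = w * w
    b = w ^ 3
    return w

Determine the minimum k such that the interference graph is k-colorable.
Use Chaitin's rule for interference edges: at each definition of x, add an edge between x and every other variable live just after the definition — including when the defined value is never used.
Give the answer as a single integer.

Answer: 3

Derivation:
def/use:
  L0: {b,c} / ∅
  L1: {c,p} / {c}
  L2: {p} / {c}
  L3: {v,w} / ∅
  L4: {c} / ∅
  L5: {b,w} / ∅

Live sets:
  L0 li=∅ lo={c}
  L1 li={c} lo=∅
  L2 li={c} lo={c}
  L3 li={c} lo={c}
  L4 li=∅ lo=∅
  L5 li=∅ lo=∅

Interference:
  b — {c,w}
  c — {b,p,v,w}
  p — {c}
  v — {c}
  w — {b,c}

Registers:
  clique {b,c,w} ⇒ need ≥ 3
  3-colouring: c0={c}  c1={b,p,v}  c2={w}
  χ = 3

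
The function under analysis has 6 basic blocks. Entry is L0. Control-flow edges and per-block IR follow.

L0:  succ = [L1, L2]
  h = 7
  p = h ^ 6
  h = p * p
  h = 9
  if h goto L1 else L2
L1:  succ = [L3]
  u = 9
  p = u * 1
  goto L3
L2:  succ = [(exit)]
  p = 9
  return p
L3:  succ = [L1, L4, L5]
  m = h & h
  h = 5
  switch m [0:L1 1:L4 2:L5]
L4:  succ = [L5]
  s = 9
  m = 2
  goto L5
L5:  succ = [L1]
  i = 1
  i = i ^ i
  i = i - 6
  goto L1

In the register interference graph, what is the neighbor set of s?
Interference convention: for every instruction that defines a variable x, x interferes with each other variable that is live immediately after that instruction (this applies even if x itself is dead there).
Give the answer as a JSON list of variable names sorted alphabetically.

Answer: ["h"]

Analysis:
def/use:
  L0: {h,p} / ∅
  L1: {p,u} / ∅
  L2: {p} / ∅
  L3: {h,m} / {h}
  L4: {m,s} / ∅
  L5: {i} / ∅

Liveness:
  live L0: ∅→{h}
  live L1: {h}→{h}
  live L2: ∅→∅
  live L3: {h}→{h}
  live L4: {h}→{h}
  live L5: {h}→{h}

Interfere edges:
  h — {i,m,p,s,u}
  i — {h}
  m — {h}
  p — {h}
  s — {h}
  u — {h}

N(s) = ["h"]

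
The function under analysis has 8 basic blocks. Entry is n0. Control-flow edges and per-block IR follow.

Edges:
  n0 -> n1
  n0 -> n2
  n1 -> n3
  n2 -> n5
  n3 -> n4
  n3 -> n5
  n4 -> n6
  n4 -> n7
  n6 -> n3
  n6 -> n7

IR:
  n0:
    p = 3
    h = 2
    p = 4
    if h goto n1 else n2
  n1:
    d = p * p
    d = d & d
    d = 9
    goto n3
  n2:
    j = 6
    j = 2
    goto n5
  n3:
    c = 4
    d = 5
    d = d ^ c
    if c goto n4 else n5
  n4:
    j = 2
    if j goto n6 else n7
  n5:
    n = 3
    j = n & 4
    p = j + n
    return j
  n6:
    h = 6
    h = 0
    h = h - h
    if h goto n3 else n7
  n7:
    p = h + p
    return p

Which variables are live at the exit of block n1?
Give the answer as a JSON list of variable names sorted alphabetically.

Per-block:
  n0: {h,p} / ∅
  n1: {d} / {p}
  n2: {j} / ∅
  n3: {c,d} / ∅
  n4: {j} / ∅
  n5: {j,n,p} / ∅
  n6: {h} / ∅
  n7: {p} / {h,p}

Liveness:
  n0: in=∅ out={h,p}
  n1: in={h,p} out={h,p}
  n2: in=∅ out=∅
  n3: in={h,p} out={h,p}
  n4: in={h,p} out={h,p}
  n5: in=∅ out=∅
  n6: in={p} out={h,p}
  n7: in={h,p} out=∅

live-out(n1) = ["h", "p"]

Answer: ["h", "p"]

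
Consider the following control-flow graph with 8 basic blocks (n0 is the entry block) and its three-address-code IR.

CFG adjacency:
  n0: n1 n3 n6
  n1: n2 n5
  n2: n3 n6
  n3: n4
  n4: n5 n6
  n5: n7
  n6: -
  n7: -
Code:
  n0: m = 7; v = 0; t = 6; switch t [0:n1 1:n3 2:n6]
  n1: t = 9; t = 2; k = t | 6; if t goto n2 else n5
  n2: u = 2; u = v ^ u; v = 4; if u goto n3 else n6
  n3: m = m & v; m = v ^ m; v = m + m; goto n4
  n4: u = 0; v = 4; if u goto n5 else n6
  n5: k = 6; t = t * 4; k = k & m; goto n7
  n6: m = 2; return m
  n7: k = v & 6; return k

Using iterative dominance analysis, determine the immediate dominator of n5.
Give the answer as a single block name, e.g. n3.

idom tree: n1←n0 n2←n1 n3←n0 n4←n3 n5←n0 n6←n0 n7←n5
Join-block Dom:
  n3: preds {n0,n2}: {n0} ∩ {n0,n1,n2} = {n0}; idom=n0
  n5: preds {n1,n4}: {n0,n1} ∩ {n0,n3,n4} = {n0}; idom=n0
  n6: preds {n0,n2,n4}: {n0} ∩ {n0,n1,n2} ∩ {n0,n3,n4} = {n0}; idom=n0

idom(n5) = n0

Answer: n0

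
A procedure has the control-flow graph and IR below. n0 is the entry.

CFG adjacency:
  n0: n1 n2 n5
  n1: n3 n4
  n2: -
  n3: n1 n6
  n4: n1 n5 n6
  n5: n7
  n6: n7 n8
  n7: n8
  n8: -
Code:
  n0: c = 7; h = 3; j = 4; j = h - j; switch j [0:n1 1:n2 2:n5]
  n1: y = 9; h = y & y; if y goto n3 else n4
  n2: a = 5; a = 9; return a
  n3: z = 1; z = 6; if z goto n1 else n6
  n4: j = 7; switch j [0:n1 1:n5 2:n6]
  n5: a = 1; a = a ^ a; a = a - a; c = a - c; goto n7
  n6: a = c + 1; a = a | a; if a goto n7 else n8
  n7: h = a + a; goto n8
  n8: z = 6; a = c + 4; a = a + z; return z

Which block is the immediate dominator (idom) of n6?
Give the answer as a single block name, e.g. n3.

Answer: n1

Analysis:
idom tree: n1←n0 n2←n0 n3←n1 n4←n1 n5←n0 n6←n1 n7←n0 n8←n0
Dom∩ at merges:
  n1: preds {n0,n3,n4}: {n0} ∩ {n0,n1,n3} ∩ {n0,n1,n4} = {n0}; idom=n0
  n5: preds {n0,n4}: {n0} ∩ {n0,n1,n4} = {n0}; idom=n0
  n6: preds {n3,n4}: {n0,n1,n3} ∩ {n0,n1,n4} = {n0,n1}; idom=n1
  n7: preds {n5,n6}: {n0,n5} ∩ {n0,n1,n6} = {n0}; idom=n0
  n8: preds {n6,n7}: {n0,n1,n6} ∩ {n0,n7} = {n0}; idom=n0

idom(n6) = n1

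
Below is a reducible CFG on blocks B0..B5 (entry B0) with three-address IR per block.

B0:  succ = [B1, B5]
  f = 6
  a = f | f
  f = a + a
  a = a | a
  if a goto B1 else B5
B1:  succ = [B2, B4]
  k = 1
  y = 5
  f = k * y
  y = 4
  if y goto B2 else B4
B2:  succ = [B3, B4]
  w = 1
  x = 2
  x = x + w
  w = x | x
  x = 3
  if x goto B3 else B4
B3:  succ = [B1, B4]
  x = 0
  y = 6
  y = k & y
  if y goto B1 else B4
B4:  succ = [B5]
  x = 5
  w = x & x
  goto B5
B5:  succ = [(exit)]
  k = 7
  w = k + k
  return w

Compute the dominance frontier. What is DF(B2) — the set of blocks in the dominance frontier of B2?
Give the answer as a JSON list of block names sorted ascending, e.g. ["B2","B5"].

Answer: ["B1", "B4"]

Analysis:
idom tree: B1←B0 B2←B1 B3←B2 B4←B1 B5←B0
Join-block Dom:
  B1: preds {B0,B3}: {B0} ∩ {B0,B1,B2,B3} = {B0}; idom=B0
  B4: preds {B1,B2,B3}: {B0,B1} ∩ {B0,B1,B2} ∩ {B0,B1,B2,B3} = {B0,B1}; idom=B1
  B5: preds {B0,B4}: {B0} ∩ {B0,B1,B4} = {B0}; idom=B0

Frontier:
  join B1 pred B0: · stop@B0
  join B1 pred B3: B3→B2→B1 stop@B0
  join B4 pred B1: · stop@B1
  join B4 pred B2: B2 stop@B1
  join B4 pred B3: B3→B2 stop@B1
  join B5 pred B0: · stop@B0
  join B5 pred B4: B4→B1 stop@B0
  B0: DF=∅
  B1: DF={B1,B5}
  B2: DF={B1,B4}
  B3: DF={B1,B4}
  B4: DF={B5}
  B5: DF=∅

DF(B2) = ["B1", "B4"]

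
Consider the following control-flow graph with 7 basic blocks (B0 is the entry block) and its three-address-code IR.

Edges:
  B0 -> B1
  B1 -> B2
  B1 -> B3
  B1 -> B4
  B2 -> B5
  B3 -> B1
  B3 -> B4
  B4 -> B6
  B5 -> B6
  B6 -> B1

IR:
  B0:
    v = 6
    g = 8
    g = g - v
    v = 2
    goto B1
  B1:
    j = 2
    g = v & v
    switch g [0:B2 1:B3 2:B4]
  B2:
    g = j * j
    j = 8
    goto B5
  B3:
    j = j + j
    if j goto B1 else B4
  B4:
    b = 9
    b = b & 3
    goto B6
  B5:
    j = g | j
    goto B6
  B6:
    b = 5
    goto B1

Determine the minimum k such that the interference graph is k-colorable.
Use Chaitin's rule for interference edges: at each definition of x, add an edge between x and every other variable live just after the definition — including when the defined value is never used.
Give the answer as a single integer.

Answer: 3

Analysis:
Block summaries:
  B0: def={g,v} ue=∅
  B1: def={g,j} ue={v}
  B2: def={g,j} ue={j}
  B3: def={j} ue={j}
  B4: def={b} ue=∅
  B5: def={j} ue={g,j}
  B6: def={b} ue=∅

Liveness:
  B0 li=∅ lo={v}
  B1 li={v} lo={j,v}
  B2 li={j,v} lo={g,j,v}
  B3 li={j,v} lo={v}
  B4 li={v} lo={v}
  B5 li={g,j,v} lo={v}
  B6 li={v} lo={v}

Conflict graph:
  b: {v}
  g: {j,v}
  j: {g,v}
  v: {b,g,j}

Chromatic number:
  {g,j,v} pairwise interfere (3-clique) ⇒ χ ≥ 3
  3-colouring: R0={v}  R1={b,g}  R2={j}
  χ = 3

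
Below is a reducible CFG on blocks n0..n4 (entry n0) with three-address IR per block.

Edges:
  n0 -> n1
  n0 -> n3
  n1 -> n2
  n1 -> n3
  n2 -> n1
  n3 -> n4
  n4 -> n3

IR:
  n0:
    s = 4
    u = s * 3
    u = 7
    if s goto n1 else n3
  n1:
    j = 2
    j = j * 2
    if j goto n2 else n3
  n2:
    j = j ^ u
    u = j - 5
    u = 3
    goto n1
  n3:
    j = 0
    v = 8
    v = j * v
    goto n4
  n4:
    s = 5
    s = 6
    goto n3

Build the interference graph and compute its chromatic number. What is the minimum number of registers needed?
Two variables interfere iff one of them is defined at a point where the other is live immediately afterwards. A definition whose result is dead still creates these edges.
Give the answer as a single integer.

Per-block:
  n0: def={s,u} ue=∅
  n1: def={j} ue=∅
  n2: def={j,u} ue={j,u}
  n3: def={j,v} ue=∅
  n4: def={s} ue=∅

Liveness:
  n0: in=∅ out={u}
  n1: in={u} out={j,u}
  n2: in={j,u} out={u}
  n3: in=∅ out=∅
  n4: in=∅ out=∅

Interference:
  j — {u,v}
  s — {u}
  u — {j,s}
  v — {j}

Chromatic number:
  {j,u} pairwise interfere (2-clique) ⇒ χ ≥ 2
  2-colouring: R0={j,s}  R1={u,v}
  χ = 2

Answer: 2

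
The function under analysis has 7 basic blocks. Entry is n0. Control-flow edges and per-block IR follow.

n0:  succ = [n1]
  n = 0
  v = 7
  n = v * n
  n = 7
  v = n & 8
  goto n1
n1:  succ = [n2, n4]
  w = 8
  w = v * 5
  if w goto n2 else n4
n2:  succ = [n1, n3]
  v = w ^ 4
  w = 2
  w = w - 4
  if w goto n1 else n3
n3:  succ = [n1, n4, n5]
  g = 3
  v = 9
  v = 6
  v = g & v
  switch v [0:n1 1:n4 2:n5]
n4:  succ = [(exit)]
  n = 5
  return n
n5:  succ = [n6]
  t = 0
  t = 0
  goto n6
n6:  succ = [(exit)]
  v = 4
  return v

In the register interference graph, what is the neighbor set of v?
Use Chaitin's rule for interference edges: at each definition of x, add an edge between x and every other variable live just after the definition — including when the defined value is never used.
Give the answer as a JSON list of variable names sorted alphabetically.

Answer: ["g", "n", "w"]

Analysis:
def/use:
  n0 def {n,v} use ∅
  n1 def {w} use {v}
  n2 def {v,w} use {w}
  n3 def {g,v} use ∅
  n4 def {n} use ∅
  n5 def {t} use ∅
  n6 def {v} use ∅

Liveness:
  live n0: ∅→{v}
  live n1: {v}→{w}
  live n2: {w}→{v}
  live n3: ∅→{v}
  live n4: ∅→∅
  live n5: ∅→∅
  live n6: ∅→∅

Interfere edges:
  g: {v}
  n: {v}
  t: ∅
  v: {g,n,w}
  w: {v}

N(v) = ["g", "n", "w"]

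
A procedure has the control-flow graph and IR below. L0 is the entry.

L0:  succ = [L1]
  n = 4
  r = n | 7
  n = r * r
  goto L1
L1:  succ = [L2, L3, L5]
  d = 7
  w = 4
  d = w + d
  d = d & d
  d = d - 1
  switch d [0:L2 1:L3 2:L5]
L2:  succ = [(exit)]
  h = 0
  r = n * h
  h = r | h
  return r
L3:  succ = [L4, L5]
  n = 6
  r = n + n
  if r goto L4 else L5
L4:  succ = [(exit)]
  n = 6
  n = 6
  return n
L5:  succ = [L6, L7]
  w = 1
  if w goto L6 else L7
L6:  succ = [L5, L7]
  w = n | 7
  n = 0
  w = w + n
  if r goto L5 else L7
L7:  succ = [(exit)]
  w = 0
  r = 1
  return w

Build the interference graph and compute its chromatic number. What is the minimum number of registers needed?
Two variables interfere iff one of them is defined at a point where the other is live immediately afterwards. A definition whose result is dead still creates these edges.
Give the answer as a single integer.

Per-block:
  L0: {n,r} / ∅
  L1: {d,w} / ∅
  L2: {h,r} / {n}
  L3: {n,r} / ∅
  L4: {n} / ∅
  L5: {w} / ∅
  L6: {n,w} / {n,r}
  L7: {r,w} / ∅

Liveness:
  live L0: ∅→{n,r}
  live L1: {n,r}→{n,r}
  live L2: {n}→∅
  live L3: ∅→{n,r}
  live L4: ∅→∅
  live L5: {n,r}→{n,r}
  live L6: {n,r}→{n,r}
  live L7: ∅→∅

Interfere edges:
  d↔{n,r,w}
  h↔{n,r}
  n↔{d,h,r,w}
  r↔{d,h,n,w}
  w↔{d,n,r}

Colouring:
  lower bound: {d,n,r,w} mutually conflict ⇒ χ ≥ 4
  4-colouring: r0={n}  r1={r}  r2={d,h}  r3={w}
  χ = 4

Answer: 4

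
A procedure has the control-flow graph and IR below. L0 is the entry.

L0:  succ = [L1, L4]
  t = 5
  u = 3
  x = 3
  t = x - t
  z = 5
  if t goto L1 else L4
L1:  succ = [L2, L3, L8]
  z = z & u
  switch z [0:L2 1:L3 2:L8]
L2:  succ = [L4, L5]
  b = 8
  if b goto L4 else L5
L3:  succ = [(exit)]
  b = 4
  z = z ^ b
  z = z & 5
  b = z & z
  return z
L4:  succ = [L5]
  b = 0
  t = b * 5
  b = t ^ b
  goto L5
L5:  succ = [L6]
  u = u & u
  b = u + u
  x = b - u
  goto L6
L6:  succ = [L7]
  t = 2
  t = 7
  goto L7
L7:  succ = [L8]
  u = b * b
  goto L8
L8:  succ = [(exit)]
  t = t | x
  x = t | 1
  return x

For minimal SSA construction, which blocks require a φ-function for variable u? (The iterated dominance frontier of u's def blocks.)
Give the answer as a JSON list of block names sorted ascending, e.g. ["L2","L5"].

Answer: ["L8"]

Working:
idom tree: L1←L0 L2←L1 L3←L1 L4←L0 L5←L0 L6←L5 L7←L6 L8←L0
Dom at joins:
  L4: preds {L0,L2}: {L0} ∩ {L0,L1,L2} = {L0}; idom=L0
  L5: preds {L2,L4}: {L0,L1,L2} ∩ {L0,L4} = {L0}; idom=L0
  L8: preds {L1,L7}: {L0,L1} ∩ {L0,L5,L6,L7} = {L0}; idom=L0

DF walk-up:
  L4←L0: walk · to L0
  L4←L2: walk L2→L1 to L0
  L5←L2: walk L2→L1 to L0
  L5←L4: walk L4 to L0
  L8←L1: walk L1 to L0
  L8←L7: walk L7→L6→L5 to L0
  L0 → ∅
  L1 → {L4,L5,L8}
  L2 → {L4,L5}
  L3 → ∅
  L4 → {L5}
  L5 → {L8}
  L6 → {L8}
  L7 → {L8}
  L8 → ∅

φ for u: defs {L0,L5,L7}
  DF⁺ = {L8}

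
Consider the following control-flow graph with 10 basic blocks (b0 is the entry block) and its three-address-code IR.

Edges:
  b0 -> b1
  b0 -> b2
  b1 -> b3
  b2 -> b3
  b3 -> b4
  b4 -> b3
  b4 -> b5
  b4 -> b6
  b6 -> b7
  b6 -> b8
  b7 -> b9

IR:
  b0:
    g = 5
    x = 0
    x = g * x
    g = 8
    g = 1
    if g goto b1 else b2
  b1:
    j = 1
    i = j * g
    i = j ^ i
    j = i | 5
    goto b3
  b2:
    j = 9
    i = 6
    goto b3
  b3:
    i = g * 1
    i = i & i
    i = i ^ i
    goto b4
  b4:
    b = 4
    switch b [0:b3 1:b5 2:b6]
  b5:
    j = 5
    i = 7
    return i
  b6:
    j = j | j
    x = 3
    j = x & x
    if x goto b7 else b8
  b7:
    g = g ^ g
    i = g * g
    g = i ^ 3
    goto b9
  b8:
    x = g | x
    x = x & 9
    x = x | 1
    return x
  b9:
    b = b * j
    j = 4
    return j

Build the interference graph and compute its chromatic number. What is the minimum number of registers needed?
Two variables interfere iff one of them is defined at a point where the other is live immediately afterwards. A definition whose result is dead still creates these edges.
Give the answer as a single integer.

Answer: 4

Analysis:
Per-block:
  b0: def={g,x} ue=∅
  b1: def={i,j} ue={g}
  b2: def={i,j} ue=∅
  b3: def={i} ue={g}
  b4: def={b} ue=∅
  b5: def={i,j} ue=∅
  b6: def={j,x} ue={j}
  b7: def={g,i} ue={g}
  b8: def={x} ue={g,x}
  b9: def={b,j} ue={b,j}

Backward fixpoint:
  live b0: ∅→{g}
  live b1: {g}→{g,j}
  live b2: {g}→{g,j}
  live b3: {g,j}→{g,j}
  live b4: {g,j}→{b,g,j}
  live b5: ∅→∅
  live b6: {b,g,j}→{b,g,j,x}
  live b7: {b,g,j}→{b,j}
  live b8: {g,x}→∅
  live b9: {b,j}→∅

Interfere edges:
  b: {g,i,j,x}
  g: {b,i,j,x}
  i: {b,g,j}
  j: {b,g,i,x}
  x: {b,g,j}

Chromatic number:
  lower bound: {b,g,i,j} mutually conflict ⇒ χ ≥ 4
  4-colouring: r0={b}  r1={g}  r2={j}  r3={i,x}
  χ = 4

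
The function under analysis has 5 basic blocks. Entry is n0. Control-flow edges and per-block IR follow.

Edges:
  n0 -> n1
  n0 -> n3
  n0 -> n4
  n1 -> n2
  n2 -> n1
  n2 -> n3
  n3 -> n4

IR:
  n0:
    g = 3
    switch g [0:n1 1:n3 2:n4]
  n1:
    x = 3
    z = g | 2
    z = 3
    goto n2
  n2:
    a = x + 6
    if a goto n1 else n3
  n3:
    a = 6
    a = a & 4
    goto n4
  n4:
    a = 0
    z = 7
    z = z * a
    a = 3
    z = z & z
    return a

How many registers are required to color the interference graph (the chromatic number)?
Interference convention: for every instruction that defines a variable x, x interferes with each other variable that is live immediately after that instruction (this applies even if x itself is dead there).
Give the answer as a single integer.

Answer: 3

Working:
Block summaries:
  n0 def {g} use ∅
  n1 def {x,z} use {g}
  n2 def {a} use {x}
  n3 def {a} use ∅
  n4 def {a,z} use ∅

Live sets:
  live n0: ∅→{g}
  live n1: {g}→{g,x}
  live n2: {g,x}→{g}
  live n3: ∅→∅
  live n4: ∅→∅

Interfere edges:
  a↔{g,z}
  g↔{a,x,z}
  x↔{g,z}
  z↔{a,g,x}

Registers:
  clique {a,g,z} ⇒ need ≥ 3
  3-colouring: r0={g}  r1={z}  r2={a,x}
  χ = 3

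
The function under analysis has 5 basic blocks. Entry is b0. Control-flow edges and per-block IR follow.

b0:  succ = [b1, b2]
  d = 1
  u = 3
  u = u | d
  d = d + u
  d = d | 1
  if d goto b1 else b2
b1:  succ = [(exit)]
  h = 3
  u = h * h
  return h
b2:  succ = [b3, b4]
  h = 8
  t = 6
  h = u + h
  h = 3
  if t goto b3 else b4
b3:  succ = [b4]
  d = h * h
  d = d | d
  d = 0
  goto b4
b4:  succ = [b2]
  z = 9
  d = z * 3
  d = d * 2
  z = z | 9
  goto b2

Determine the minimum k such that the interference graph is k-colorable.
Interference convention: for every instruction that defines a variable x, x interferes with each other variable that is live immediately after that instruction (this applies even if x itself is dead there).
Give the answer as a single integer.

Answer: 3

Derivation:
Block summaries:
  b0 def {d,u} use ∅
  b1 def {h,u} use ∅
  b2 def {h,t} use {u}
  b3 def {d} use {h}
  b4 def {d,z} use ∅

Live sets:
  b0: in=∅ out={u}
  b1: in=∅ out=∅
  b2: in={u} out={h,u}
  b3: in={h,u} out={u}
  b4: in={u} out={u}

Interfere edges:
  d↔{u,z}
  h↔{t,u}
  t↔{h,u}
  u↔{d,h,t,z}
  z↔{d,u}

Chromatic number:
  clique {d,u,z} ⇒ need ≥ 3
  3-colouring: R0={u}  R1={d,h}  R2={t,z}
  χ = 3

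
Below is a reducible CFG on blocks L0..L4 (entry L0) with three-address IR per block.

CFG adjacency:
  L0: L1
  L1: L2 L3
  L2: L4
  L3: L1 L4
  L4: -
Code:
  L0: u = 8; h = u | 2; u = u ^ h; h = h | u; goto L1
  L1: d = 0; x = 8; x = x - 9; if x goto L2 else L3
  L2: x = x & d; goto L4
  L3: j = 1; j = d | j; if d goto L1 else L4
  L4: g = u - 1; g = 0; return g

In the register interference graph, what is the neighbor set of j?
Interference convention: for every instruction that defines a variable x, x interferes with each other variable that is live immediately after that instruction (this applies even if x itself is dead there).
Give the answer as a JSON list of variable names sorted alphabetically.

Answer: ["d", "u"]

Derivation:
Block summaries:
  L0: {h,u} / ∅
  L1: {d,x} / ∅
  L2: {x} / {d,x}
  L3: {j} / {d}
  L4: {g} / {u}

Live sets:
  L0: in=∅ out={u}
  L1: in={u} out={d,u,x}
  L2: in={d,u,x} out={u}
  L3: in={d,u} out={u}
  L4: in={u} out=∅

Conflict graph:
  d: {j,u,x}
  g: ∅
  h: {u}
  j: {d,u}
  u: {d,h,j,x}
  x: {d,u}

N(j) = ["d", "u"]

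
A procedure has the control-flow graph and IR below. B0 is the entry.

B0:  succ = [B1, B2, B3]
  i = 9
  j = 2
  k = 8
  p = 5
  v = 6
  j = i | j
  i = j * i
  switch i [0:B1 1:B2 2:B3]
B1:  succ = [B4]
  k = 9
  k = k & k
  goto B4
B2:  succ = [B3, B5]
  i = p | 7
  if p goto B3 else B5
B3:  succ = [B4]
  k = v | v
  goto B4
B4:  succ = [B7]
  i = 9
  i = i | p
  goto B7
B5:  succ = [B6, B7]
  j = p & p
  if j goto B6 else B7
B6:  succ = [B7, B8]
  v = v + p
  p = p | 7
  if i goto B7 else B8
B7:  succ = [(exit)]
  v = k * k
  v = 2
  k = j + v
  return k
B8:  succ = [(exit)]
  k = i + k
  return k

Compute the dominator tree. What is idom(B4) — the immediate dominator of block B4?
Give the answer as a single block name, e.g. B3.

Answer: B0

Derivation:
idom tree: B1←B0 B2←B0 B3←B0 B4←B0 B5←B2 B6←B5 B7←B0 B8←B6
Dom∩ at merges:
  B3: preds {B0,B2}: {B0} ∩ {B0,B2} = {B0}; idom=B0
  B4: preds {B1,B3}: {B0,B1} ∩ {B0,B3} = {B0}; idom=B0
  B7: preds {B4,B5,B6}: {B0,B4} ∩ {B0,B2,B5} ∩ {B0,B2,B5,B6} = {B0}; idom=B0

idom(B4) = B0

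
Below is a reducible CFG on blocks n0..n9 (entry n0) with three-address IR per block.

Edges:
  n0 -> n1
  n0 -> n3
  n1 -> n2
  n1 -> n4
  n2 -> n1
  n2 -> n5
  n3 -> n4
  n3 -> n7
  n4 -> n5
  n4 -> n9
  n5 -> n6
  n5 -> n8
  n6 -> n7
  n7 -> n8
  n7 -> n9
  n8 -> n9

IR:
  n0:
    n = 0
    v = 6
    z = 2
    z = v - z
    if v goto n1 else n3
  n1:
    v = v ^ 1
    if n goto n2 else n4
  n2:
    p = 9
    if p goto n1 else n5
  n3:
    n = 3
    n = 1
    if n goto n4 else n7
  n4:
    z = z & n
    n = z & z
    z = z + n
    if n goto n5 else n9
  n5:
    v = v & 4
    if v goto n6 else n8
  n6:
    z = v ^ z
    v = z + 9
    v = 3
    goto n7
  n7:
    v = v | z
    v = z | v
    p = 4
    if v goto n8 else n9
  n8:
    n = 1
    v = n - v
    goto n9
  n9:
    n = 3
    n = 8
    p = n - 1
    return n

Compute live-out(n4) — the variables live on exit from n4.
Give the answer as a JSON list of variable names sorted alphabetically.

Answer: ["v", "z"]

Analysis:
def/use:
  n0 def {n,v,z} use ∅
  n1 def {v} use {n,v}
  n2 def {p} use ∅
  n3 def {n} use ∅
  n4 def {n,z} use {n,z}
  n5 def {v} use {v}
  n6 def {v,z} use {v,z}
  n7 def {p,v} use {v,z}
  n8 def {n,v} use {v}
  n9 def {n,p} use ∅

Live sets:
  live n0: ∅→{n,v,z}
  live n1: {n,v,z}→{n,v,z}
  live n2: {n,v,z}→{n,v,z}
  live n3: {v,z}→{n,v,z}
  live n4: {n,v,z}→{v,z}
  live n5: {v,z}→{v,z}
  live n6: {v,z}→{v,z}
  live n7: {v,z}→{v}
  live n8: {v}→∅
  live n9: ∅→∅

live-out(n4) = ["v", "z"]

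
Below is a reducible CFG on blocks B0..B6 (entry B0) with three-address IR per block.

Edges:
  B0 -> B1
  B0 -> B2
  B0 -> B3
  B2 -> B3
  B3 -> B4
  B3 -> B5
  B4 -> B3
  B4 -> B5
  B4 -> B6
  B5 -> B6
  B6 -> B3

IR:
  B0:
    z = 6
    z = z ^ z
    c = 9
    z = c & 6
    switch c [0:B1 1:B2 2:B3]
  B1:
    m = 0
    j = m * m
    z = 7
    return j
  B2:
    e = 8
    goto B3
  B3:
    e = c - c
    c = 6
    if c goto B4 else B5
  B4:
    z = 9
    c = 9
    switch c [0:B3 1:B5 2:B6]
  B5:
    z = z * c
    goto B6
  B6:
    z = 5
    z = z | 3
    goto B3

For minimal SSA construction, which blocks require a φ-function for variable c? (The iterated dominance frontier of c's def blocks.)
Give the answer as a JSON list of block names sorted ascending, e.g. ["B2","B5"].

Answer: ["B3", "B5", "B6"]

Derivation:
idom tree: B1←B0 B2←B0 B3←B0 B4←B3 B5←B3 B6←B3
Dom at joins:
  B3: preds {B0,B2,B4,B6}: {B0} ∩ {B0,B2} ∩ {B0,B3,B4} ∩ {B0,B3,B6} = {B0}; idom=B0
  B5: preds {B3,B4}: {B0,B3} ∩ {B0,B3,B4} = {B0,B3}; idom=B3
  B6: preds {B4,B5}: {B0,B3,B4} ∩ {B0,B3,B5} = {B0,B3}; idom=B3

DF walk-up:
  join B3 pred B0: · stop@B0
  join B3 pred B2: B2 stop@B0
  join B3 pred B4: B4→B3 stop@B0
  join B3 pred B6: B6→B3 stop@B0
  join B5 pred B3: · stop@B3
  join B5 pred B4: B4 stop@B3
  join B6 pred B4: B4 stop@B3
  join B6 pred B5: B5 stop@B3
  B0 → ∅
  B1 → ∅
  B2 → {B3}
  B3 → {B3}
  B4 → {B3,B5,B6}
  B5 → {B6}
  B6 → {B3}

φ for c: defs {B0,B3,B4}
  DF⁺ = {B3,B5,B6}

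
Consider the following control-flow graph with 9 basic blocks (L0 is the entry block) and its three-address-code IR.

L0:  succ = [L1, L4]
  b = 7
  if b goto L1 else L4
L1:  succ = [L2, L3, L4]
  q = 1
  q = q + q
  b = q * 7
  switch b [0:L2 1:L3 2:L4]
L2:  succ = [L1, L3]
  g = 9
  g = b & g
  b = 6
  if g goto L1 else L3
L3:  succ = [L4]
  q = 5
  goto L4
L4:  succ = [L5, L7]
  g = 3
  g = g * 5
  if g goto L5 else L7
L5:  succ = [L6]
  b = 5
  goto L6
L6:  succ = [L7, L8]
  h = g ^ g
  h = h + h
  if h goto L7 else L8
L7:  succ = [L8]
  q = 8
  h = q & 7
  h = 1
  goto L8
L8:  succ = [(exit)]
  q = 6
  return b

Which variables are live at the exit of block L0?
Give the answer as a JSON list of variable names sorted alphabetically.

Answer: ["b"]

Analysis:
Block summaries:
  L0: def={b} ue=∅
  L1: def={b,q} ue=∅
  L2: def={b,g} ue={b}
  L3: def={q} ue=∅
  L4: def={g} ue=∅
  L5: def={b} ue=∅
  L6: def={h} ue={g}
  L7: def={h,q} ue=∅
  L8: def={q} ue={b}

Live sets:
  L0: in=∅ out={b}
  L1: in=∅ out={b}
  L2: in={b} out={b}
  L3: in={b} out={b}
  L4: in={b} out={b,g}
  L5: in={g} out={b,g}
  L6: in={b,g} out={b}
  L7: in={b} out={b}
  L8: in={b} out=∅

live-out(L0) = ["b"]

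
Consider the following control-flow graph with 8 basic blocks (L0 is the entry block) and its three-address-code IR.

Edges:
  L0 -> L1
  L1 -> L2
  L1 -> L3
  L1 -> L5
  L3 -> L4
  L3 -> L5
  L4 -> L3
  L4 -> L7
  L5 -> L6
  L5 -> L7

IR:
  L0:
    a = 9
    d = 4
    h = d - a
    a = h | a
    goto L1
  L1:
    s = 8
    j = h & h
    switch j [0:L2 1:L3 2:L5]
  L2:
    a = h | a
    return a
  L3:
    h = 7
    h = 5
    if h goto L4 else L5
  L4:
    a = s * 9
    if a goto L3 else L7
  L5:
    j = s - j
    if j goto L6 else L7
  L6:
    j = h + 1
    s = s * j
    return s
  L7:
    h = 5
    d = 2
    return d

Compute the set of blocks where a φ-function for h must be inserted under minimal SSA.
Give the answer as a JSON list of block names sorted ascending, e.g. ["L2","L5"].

Answer: ["L3", "L5", "L7"]

Derivation:
idom tree: L1←L0 L2←L1 L3←L1 L4←L3 L5←L1 L6←L5 L7←L1
Dom∩ at merges:
  L3: preds {L1,L4}: {L0,L1} ∩ {L0,L1,L3,L4} = {L0,L1}; idom=L1
  L5: preds {L1,L3}: {L0,L1} ∩ {L0,L1,L3} = {L0,L1}; idom=L1
  L7: preds {L4,L5}: {L0,L1,L3,L4} ∩ {L0,L1,L5} = {L0,L1}; idom=L1

DF derivation:
  L3←L1: walk · to L1
  L3←L4: walk L4→L3 to L1
  L5←L1: walk · to L1
  L5←L3: walk L3 to L1
  L7←L4: walk L4→L3 to L1
  L7←L5: walk L5 to L1
  DF(L0)=∅
  DF(L1)=∅
  DF(L2)=∅
  DF(L3)={L3,L5,L7}
  DF(L4)={L3,L7}
  DF(L5)={L7}
  DF(L6)=∅
  DF(L7)=∅

φ for h: defs {L0,L3,L7}
  DF⁺ = {L3,L5,L7}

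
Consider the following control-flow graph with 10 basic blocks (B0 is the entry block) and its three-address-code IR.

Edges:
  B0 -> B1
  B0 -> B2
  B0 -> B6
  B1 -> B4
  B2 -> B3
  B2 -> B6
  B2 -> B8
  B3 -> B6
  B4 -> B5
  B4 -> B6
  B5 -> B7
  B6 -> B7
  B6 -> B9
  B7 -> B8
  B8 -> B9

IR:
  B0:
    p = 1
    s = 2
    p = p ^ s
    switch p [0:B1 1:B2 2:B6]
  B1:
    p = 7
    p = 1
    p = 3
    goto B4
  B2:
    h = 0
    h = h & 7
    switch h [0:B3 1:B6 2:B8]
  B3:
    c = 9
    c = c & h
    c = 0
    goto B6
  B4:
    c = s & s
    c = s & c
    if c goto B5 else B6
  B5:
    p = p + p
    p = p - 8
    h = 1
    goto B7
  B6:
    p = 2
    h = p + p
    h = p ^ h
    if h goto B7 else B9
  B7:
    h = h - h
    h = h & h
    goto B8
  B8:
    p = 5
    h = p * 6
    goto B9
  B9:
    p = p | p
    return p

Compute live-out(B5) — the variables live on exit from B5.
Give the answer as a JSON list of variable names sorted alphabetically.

Block summaries:
  B0: def={p,s} ue=∅
  B1: def={p} ue=∅
  B2: def={h} ue=∅
  B3: def={c} ue={h}
  B4: def={c} ue={s}
  B5: def={h,p} ue={p}
  B6: def={h,p} ue=∅
  B7: def={h} ue={h}
  B8: def={h,p} ue=∅
  B9: def={p} ue={p}

Backward fixpoint:
  live B0: ∅→{s}
  live B1: {s}→{p,s}
  live B2: ∅→{h}
  live B3: {h}→∅
  live B4: {p,s}→{p}
  live B5: {p}→{h}
  live B6: ∅→{h,p}
  live B7: {h}→∅
  live B8: ∅→{p}
  live B9: {p}→∅

live-out(B5) = ["h"]

Answer: ["h"]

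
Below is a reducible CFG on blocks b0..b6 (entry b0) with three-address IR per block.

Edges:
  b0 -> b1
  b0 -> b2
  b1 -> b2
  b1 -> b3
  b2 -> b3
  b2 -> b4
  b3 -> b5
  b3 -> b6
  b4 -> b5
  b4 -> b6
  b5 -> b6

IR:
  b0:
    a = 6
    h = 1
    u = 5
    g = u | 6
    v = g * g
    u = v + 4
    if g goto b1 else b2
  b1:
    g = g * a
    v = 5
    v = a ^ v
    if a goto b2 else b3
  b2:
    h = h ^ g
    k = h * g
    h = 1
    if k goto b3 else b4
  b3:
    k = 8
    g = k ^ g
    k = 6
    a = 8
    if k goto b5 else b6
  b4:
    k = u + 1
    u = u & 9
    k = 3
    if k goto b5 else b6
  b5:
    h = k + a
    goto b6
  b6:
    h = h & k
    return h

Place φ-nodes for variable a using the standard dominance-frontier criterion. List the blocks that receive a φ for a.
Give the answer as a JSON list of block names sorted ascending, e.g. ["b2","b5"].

idom tree: b1←b0 b2←b0 b3←b0 b4←b2 b5←b0 b6←b0
Dom∩ at merges:
  b2: preds {b0,b1}: {b0} ∩ {b0,b1} = {b0}; idom=b0
  b3: preds {b1,b2}: {b0,b1} ∩ {b0,b2} = {b0}; idom=b0
  b5: preds {b3,b4}: {b0,b3} ∩ {b0,b2,b4} = {b0}; idom=b0
  b6: preds {b3,b4,b5}: {b0,b3} ∩ {b0,b2,b4} ∩ {b0,b5} = {b0}; idom=b0

DF walk-up:
  join b2 pred b0: · stop@b0
  join b2 pred b1: b1 stop@b0
  join b3 pred b1: b1 stop@b0
  join b3 pred b2: b2 stop@b0
  join b5 pred b3: b3 stop@b0
  join b5 pred b4: b4→b2 stop@b0
  join b6 pred b3: b3 stop@b0
  join b6 pred b4: b4→b2 stop@b0
  join b6 pred b5: b5 stop@b0
  DF(b0)=∅
  DF(b1)={b2,b3}
  DF(b2)={b3,b5,b6}
  DF(b3)={b5,b6}
  DF(b4)={b5,b6}
  DF(b5)={b6}
  DF(b6)=∅

φ for a: defs {b0,b3}
  DF⁺ = {b5,b6}

Answer: ["b5", "b6"]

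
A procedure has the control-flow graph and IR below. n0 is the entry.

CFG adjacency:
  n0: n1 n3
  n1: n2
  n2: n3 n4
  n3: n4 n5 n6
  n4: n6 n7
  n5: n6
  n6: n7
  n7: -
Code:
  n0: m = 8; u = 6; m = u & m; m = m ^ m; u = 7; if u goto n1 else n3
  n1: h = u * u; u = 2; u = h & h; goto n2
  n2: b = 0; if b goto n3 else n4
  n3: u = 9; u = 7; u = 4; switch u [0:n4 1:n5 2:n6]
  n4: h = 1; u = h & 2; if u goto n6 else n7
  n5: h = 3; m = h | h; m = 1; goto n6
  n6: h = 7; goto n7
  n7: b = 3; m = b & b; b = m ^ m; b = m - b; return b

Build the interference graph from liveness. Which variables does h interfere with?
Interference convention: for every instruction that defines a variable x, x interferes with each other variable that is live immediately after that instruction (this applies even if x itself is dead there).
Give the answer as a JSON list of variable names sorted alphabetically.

Answer: ["u"]

Derivation:
Block summaries:
  n0 def {m,u} use ∅
  n1 def {h,u} use {u}
  n2 def {b} use ∅
  n3 def {u} use ∅
  n4 def {h,u} use ∅
  n5 def {h,m} use ∅
  n6 def {h} use ∅
  n7 def {b,m} use ∅

Backward fixpoint:
  n0: in=∅ out={u}
  n1: in={u} out=∅
  n2: in=∅ out=∅
  n3: in=∅ out=∅
  n4: in=∅ out=∅
  n5: in=∅ out=∅
  n6: in=∅ out=∅
  n7: in=∅ out=∅

Conflict graph:
  b↔{m}
  h↔{u}
  m↔{b,u}
  u↔{h,m}

N(h) = ["u"]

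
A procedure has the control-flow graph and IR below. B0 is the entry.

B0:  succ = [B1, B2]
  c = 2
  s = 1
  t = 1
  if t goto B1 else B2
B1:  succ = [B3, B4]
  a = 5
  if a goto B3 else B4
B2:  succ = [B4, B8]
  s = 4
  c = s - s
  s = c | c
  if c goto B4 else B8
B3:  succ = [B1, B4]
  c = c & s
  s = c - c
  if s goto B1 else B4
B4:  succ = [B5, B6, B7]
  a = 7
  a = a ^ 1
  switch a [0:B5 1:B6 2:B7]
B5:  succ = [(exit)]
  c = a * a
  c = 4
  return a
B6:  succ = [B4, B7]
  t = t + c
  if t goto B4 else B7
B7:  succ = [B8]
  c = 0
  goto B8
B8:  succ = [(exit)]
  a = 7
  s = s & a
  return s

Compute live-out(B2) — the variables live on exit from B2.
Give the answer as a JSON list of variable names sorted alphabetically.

Answer: ["c", "s", "t"]

Working:
Block summaries:
  B0: {c,s,t} / ∅
  B1: {a} / ∅
  B2: {c,s} / ∅
  B3: {c,s} / {c,s}
  B4: {a} / ∅
  B5: {c} / {a}
  B6: {t} / {c,t}
  B7: {c} / ∅
  B8: {a,s} / {s}

Liveness:
  B0: in=∅ out={c,s,t}
  B1: in={c,s,t} out={c,s,t}
  B2: in={t} out={c,s,t}
  B3: in={c,s,t} out={c,s,t}
  B4: in={c,s,t} out={a,c,s,t}
  B5: in={a} out=∅
  B6: in={c,s,t} out={c,s,t}
  B7: in={s} out={s}
  B8: in={s} out=∅

live-out(B2) = ["c", "s", "t"]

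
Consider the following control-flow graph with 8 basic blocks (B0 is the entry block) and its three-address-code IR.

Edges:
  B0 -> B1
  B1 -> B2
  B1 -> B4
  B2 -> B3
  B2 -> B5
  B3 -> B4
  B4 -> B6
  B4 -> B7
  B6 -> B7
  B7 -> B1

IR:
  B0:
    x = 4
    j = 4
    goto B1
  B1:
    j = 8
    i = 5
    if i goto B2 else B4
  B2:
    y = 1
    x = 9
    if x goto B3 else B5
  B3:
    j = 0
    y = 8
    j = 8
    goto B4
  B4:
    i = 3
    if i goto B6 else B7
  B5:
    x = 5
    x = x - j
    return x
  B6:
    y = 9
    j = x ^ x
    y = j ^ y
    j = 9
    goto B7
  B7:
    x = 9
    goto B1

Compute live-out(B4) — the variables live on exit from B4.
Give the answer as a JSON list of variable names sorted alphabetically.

def/use:
  B0: def={j,x} ue=∅
  B1: def={i,j} ue=∅
  B2: def={x,y} ue=∅
  B3: def={j,y} ue=∅
  B4: def={i} ue=∅
  B5: def={x} ue={j}
  B6: def={j,y} ue={x}
  B7: def={x} ue=∅

Live sets:
  B0 li=∅ lo={x}
  B1 li={x} lo={j,x}
  B2 li={j} lo={j,x}
  B3 li={x} lo={x}
  B4 li={x} lo={x}
  B5 li={j} lo=∅
  B6 li={x} lo=∅
  B7 li=∅ lo={x}

live-out(B4) = ["x"]

Answer: ["x"]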